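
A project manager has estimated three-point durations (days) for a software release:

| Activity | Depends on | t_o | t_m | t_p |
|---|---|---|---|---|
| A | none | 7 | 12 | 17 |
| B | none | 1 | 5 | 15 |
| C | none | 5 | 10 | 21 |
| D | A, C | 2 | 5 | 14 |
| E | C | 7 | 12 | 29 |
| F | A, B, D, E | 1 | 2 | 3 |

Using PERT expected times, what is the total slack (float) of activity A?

7 days

te_A = (7 + 4·12 + 17)/6 = 72/6 = 12
te_B = (1 + 4·5 + 15)/6 = 36/6 = 6
te_C = (5 + 4·10 + 21)/6 = 66/6 = 11
te_D = (2 + 4·5 + 14)/6 = 36/6 = 6
te_E = (7 + 4·12 + 29)/6 = 84/6 = 14
te_F = (1 + 4·2 + 3)/6 = 12/6 = 2

Forward pass:
ES_A = 0; EF_A = 12
ES_B = 0; EF_B = 6
ES_C = 0; EF_C = 11
ES_D = max(EF_A=12, EF_C=11) = 12; EF_D = 12+6 = 18
ES_E = 11; EF_E = 11+14 = 25
ES_F = max(EF_A=12, EF_B=6, EF_D=18, EF_E=25) = 25; EF_F = 25+2 = 27
Expected project duration μ = 27 days. Critical path: C → E → F.

Backward pass:
LF_F = 27; LS_F = 27−2 = 25
LF_E = LS_F = 25; LS_E = 25−14 = 11
LF_D = LS_F = 25; LS_D = 25−6 = 19
LF_C = min(LS_D=19, LS_E=11) = 11; LS_C = 11−11 = 0
LF_B = LS_F = 25; LS_B = 25−6 = 19
LF_A = min(LS_D=19, LS_F=25) = 19; LS_A = 19−12 = 7
Slack_A = LS_A − ES_A = 7 − 0 = 7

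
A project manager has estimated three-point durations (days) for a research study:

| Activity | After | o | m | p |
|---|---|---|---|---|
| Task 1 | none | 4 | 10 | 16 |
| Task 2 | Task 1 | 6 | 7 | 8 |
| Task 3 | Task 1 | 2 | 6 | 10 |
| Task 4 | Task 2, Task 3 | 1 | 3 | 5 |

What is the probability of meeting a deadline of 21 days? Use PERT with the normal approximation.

0.680

te_Task 1 = (4 + 4·10 + 16)/6 = 60/6 = 10; σ²_Task 1 = ((16−4)/6)² = 4.000
te_Task 2 = (6 + 4·7 + 8)/6 = 42/6 = 7; σ²_Task 2 = ((8−6)/6)² = 0.111
te_Task 3 = (2 + 4·6 + 10)/6 = 36/6 = 6; σ²_Task 3 = ((10−2)/6)² = 1.778
te_Task 4 = (1 + 4·3 + 5)/6 = 18/6 = 3; σ²_Task 4 = ((5−1)/6)² = 0.444

Forward pass:
ES_Task 1 = 0; EF_Task 1 = 10
ES_Task 2 = 10; EF_Task 2 = 10+7 = 17
ES_Task 3 = 10; EF_Task 3 = 10+6 = 16
ES_Task 4 = max(EF_Task 2=17, EF_Task 3=16) = 17; EF_Task 4 = 17+3 = 20
Expected project duration μ = 20 days. Critical path: Task 1 → Task 2 → Task 4.

Variance along critical path = 4.000 + 0.111 + 0.444 = 4.556; σ = √4.556 = 2.134 days.
Z = (21 − 20) / 2.134 = 0.469
P(T ≤ 21) = Φ(0.469) ≈ 0.680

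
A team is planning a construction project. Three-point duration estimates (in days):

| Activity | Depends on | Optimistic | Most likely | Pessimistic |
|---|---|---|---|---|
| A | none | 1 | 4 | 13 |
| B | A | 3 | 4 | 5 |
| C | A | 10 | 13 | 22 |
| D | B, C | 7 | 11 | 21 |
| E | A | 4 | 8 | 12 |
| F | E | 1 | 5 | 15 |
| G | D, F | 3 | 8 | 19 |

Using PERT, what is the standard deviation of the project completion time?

4.53 days

te_A = (1 + 4·4 + 13)/6 = 30/6 = 5; σ²_A = ((13−1)/6)² = 4.000
te_B = (3 + 4·4 + 5)/6 = 24/6 = 4; σ²_B = ((5−3)/6)² = 0.111
te_C = (10 + 4·13 + 22)/6 = 84/6 = 14; σ²_C = ((22−10)/6)² = 4.000
te_D = (7 + 4·11 + 21)/6 = 72/6 = 12; σ²_D = ((21−7)/6)² = 5.444
te_E = (4 + 4·8 + 12)/6 = 48/6 = 8; σ²_E = ((12−4)/6)² = 1.778
te_F = (1 + 4·5 + 15)/6 = 36/6 = 6; σ²_F = ((15−1)/6)² = 5.444
te_G = (3 + 4·8 + 19)/6 = 54/6 = 9; σ²_G = ((19−3)/6)² = 7.111

Forward pass:
ES_A = 0; EF_A = 5
ES_B = 5; EF_B = 5+4 = 9
ES_C = 5; EF_C = 5+14 = 19
ES_D = max(EF_B=9, EF_C=19) = 19; EF_D = 19+12 = 31
ES_E = 5; EF_E = 5+8 = 13
ES_F = 13; EF_F = 13+6 = 19
ES_G = max(EF_D=31, EF_F=19) = 31; EF_G = 31+9 = 40
Expected project duration μ = 40 days. Critical path: A → C → D → G.

Variance along critical path = 4.000 + 4.000 + 5.444 + 7.111 = 20.556
σ = √20.556 = 4.534 days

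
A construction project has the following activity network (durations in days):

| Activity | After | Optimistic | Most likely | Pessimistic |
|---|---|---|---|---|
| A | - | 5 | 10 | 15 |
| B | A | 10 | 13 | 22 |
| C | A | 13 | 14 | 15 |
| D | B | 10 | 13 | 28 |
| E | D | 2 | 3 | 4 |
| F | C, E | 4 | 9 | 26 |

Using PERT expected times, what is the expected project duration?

53 days

te_A = (5 + 4·10 + 15)/6 = 60/6 = 10
te_B = (10 + 4·13 + 22)/6 = 84/6 = 14
te_C = (13 + 4·14 + 15)/6 = 84/6 = 14
te_D = (10 + 4·13 + 28)/6 = 90/6 = 15
te_E = (2 + 4·3 + 4)/6 = 18/6 = 3
te_F = (4 + 4·9 + 26)/6 = 66/6 = 11

Forward pass:
ES_A = 0; EF_A = 10
ES_B = 10; EF_B = 10+14 = 24
ES_C = 10; EF_C = 10+14 = 24
ES_D = 24; EF_D = 24+15 = 39
ES_E = 39; EF_E = 39+3 = 42
ES_F = max(EF_C=24, EF_E=42) = 42; EF_F = 42+11 = 53
Expected project duration μ = 53 days. Critical path: A → B → D → E → F.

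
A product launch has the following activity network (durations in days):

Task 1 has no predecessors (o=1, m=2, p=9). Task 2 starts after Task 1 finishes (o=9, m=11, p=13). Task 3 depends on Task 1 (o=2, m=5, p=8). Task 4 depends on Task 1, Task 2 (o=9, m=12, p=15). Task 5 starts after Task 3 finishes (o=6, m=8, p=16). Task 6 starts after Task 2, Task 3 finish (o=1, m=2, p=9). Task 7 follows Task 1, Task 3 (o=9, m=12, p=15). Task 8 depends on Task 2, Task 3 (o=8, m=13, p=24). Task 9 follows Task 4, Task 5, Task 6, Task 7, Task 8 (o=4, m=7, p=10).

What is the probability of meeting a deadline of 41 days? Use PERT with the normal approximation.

te_Task 1 = (1 + 4·2 + 9)/6 = 18/6 = 3; σ²_Task 1 = ((9−1)/6)² = 1.778
te_Task 2 = (9 + 4·11 + 13)/6 = 66/6 = 11; σ²_Task 2 = ((13−9)/6)² = 0.444
te_Task 3 = (2 + 4·5 + 8)/6 = 30/6 = 5; σ²_Task 3 = ((8−2)/6)² = 1.000
te_Task 4 = (9 + 4·12 + 15)/6 = 72/6 = 12; σ²_Task 4 = ((15−9)/6)² = 1.000
te_Task 5 = (6 + 4·8 + 16)/6 = 54/6 = 9; σ²_Task 5 = ((16−6)/6)² = 2.778
te_Task 6 = (1 + 4·2 + 9)/6 = 18/6 = 3; σ²_Task 6 = ((9−1)/6)² = 1.778
te_Task 7 = (9 + 4·12 + 15)/6 = 72/6 = 12; σ²_Task 7 = ((15−9)/6)² = 1.000
te_Task 8 = (8 + 4·13 + 24)/6 = 84/6 = 14; σ²_Task 8 = ((24−8)/6)² = 7.111
te_Task 9 = (4 + 4·7 + 10)/6 = 42/6 = 7; σ²_Task 9 = ((10−4)/6)² = 1.000

Forward pass:
ES_Task 1 = 0; EF_Task 1 = 3
ES_Task 2 = 3; EF_Task 2 = 3+11 = 14
ES_Task 3 = 3; EF_Task 3 = 3+5 = 8
ES_Task 4 = max(EF_Task 1=3, EF_Task 2=14) = 14; EF_Task 4 = 14+12 = 26
ES_Task 5 = 8; EF_Task 5 = 8+9 = 17
ES_Task 6 = max(EF_Task 2=14, EF_Task 3=8) = 14; EF_Task 6 = 14+3 = 17
ES_Task 7 = max(EF_Task 1=3, EF_Task 3=8) = 8; EF_Task 7 = 8+12 = 20
ES_Task 8 = max(EF_Task 2=14, EF_Task 3=8) = 14; EF_Task 8 = 14+14 = 28
ES_Task 9 = max(EF_Task 4=26, EF_Task 5=17, EF_Task 6=17, EF_Task 7=20, EF_Task 8=28) = 28; EF_Task 9 = 28+7 = 35
Expected project duration μ = 35 days. Critical path: Task 1 → Task 2 → Task 8 → Task 9.

Variance along critical path = 1.778 + 0.444 + 7.111 + 1.000 = 10.333; σ = √10.333 = 3.215 days.
Z = (41 − 35) / 3.215 = 1.867
P(T ≤ 41) = Φ(1.867) ≈ 0.969

0.969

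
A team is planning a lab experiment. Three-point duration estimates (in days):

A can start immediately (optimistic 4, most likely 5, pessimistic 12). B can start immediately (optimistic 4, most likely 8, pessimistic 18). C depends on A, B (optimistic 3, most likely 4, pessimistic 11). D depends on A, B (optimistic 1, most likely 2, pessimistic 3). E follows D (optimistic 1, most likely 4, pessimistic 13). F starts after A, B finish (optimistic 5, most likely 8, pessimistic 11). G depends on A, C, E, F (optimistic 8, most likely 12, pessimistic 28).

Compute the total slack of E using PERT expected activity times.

1 days

te_A = (4 + 4·5 + 12)/6 = 36/6 = 6
te_B = (4 + 4·8 + 18)/6 = 54/6 = 9
te_C = (3 + 4·4 + 11)/6 = 30/6 = 5
te_D = (1 + 4·2 + 3)/6 = 12/6 = 2
te_E = (1 + 4·4 + 13)/6 = 30/6 = 5
te_F = (5 + 4·8 + 11)/6 = 48/6 = 8
te_G = (8 + 4·12 + 28)/6 = 84/6 = 14

Forward pass:
ES_A = 0; EF_A = 6
ES_B = 0; EF_B = 9
ES_C = max(EF_A=6, EF_B=9) = 9; EF_C = 9+5 = 14
ES_D = max(EF_A=6, EF_B=9) = 9; EF_D = 9+2 = 11
ES_E = 11; EF_E = 11+5 = 16
ES_F = max(EF_A=6, EF_B=9) = 9; EF_F = 9+8 = 17
ES_G = max(EF_A=6, EF_C=14, EF_E=16, EF_F=17) = 17; EF_G = 17+14 = 31
Expected project duration μ = 31 days. Critical path: B → F → G.

Backward pass:
LF_G = 31; LS_G = 31−14 = 17
LF_F = LS_G = 17; LS_F = 17−8 = 9
LF_E = LS_G = 17; LS_E = 17−5 = 12
LF_D = LS_E = 12; LS_D = 12−2 = 10
LF_C = LS_G = 17; LS_C = 17−5 = 12
LF_B = min(LS_C=12, LS_D=10, LS_F=9) = 9; LS_B = 9−9 = 0
LF_A = min(LS_C=12, LS_D=10, LS_F=9, LS_G=17) = 9; LS_A = 9−6 = 3
Slack_E = LS_E − ES_E = 12 − 11 = 1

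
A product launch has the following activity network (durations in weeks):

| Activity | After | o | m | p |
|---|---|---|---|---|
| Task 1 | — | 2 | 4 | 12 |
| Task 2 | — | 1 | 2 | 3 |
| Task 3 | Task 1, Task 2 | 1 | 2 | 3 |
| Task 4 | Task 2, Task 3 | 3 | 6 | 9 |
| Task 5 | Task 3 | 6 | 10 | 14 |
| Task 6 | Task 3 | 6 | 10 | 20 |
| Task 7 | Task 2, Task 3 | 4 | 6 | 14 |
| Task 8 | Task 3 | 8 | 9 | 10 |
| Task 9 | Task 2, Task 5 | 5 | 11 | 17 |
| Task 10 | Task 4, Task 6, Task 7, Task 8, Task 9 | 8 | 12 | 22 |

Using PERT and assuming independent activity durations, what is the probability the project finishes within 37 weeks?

0.143

te_Task 1 = (2 + 4·4 + 12)/6 = 30/6 = 5; σ²_Task 1 = ((12−2)/6)² = 2.778
te_Task 2 = (1 + 4·2 + 3)/6 = 12/6 = 2; σ²_Task 2 = ((3−1)/6)² = 0.111
te_Task 3 = (1 + 4·2 + 3)/6 = 12/6 = 2; σ²_Task 3 = ((3−1)/6)² = 0.111
te_Task 4 = (3 + 4·6 + 9)/6 = 36/6 = 6; σ²_Task 4 = ((9−3)/6)² = 1.000
te_Task 5 = (6 + 4·10 + 14)/6 = 60/6 = 10; σ²_Task 5 = ((14−6)/6)² = 1.778
te_Task 6 = (6 + 4·10 + 20)/6 = 66/6 = 11; σ²_Task 6 = ((20−6)/6)² = 5.444
te_Task 7 = (4 + 4·6 + 14)/6 = 42/6 = 7; σ²_Task 7 = ((14−4)/6)² = 2.778
te_Task 8 = (8 + 4·9 + 10)/6 = 54/6 = 9; σ²_Task 8 = ((10−8)/6)² = 0.111
te_Task 9 = (5 + 4·11 + 17)/6 = 66/6 = 11; σ²_Task 9 = ((17−5)/6)² = 4.000
te_Task 10 = (8 + 4·12 + 22)/6 = 78/6 = 13; σ²_Task 10 = ((22−8)/6)² = 5.444

Forward pass:
ES_Task 1 = 0; EF_Task 1 = 5
ES_Task 2 = 0; EF_Task 2 = 2
ES_Task 3 = max(EF_Task 1=5, EF_Task 2=2) = 5; EF_Task 3 = 5+2 = 7
ES_Task 4 = max(EF_Task 2=2, EF_Task 3=7) = 7; EF_Task 4 = 7+6 = 13
ES_Task 5 = 7; EF_Task 5 = 7+10 = 17
ES_Task 6 = 7; EF_Task 6 = 7+11 = 18
ES_Task 7 = max(EF_Task 2=2, EF_Task 3=7) = 7; EF_Task 7 = 7+7 = 14
ES_Task 8 = 7; EF_Task 8 = 7+9 = 16
ES_Task 9 = max(EF_Task 2=2, EF_Task 5=17) = 17; EF_Task 9 = 17+11 = 28
ES_Task 10 = max(EF_Task 4=13, EF_Task 6=18, EF_Task 7=14, EF_Task 8=16, EF_Task 9=28) = 28; EF_Task 10 = 28+13 = 41
Expected project duration μ = 41 weeks. Critical path: Task 1 → Task 3 → Task 5 → Task 9 → Task 10.

Variance along critical path = 2.778 + 0.111 + 1.778 + 4.000 + 5.444 = 14.111; σ = √14.111 = 3.756 weeks.
Z = (37 − 41) / 3.756 = -1.065
P(T ≤ 37) = Φ(-1.065) ≈ 0.143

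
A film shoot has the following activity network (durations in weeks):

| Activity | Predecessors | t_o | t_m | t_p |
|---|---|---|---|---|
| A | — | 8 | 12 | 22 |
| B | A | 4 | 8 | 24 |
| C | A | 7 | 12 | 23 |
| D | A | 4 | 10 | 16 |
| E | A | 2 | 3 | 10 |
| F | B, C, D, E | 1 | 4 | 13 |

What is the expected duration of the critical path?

31 weeks

te_A = (8 + 4·12 + 22)/6 = 78/6 = 13
te_B = (4 + 4·8 + 24)/6 = 60/6 = 10
te_C = (7 + 4·12 + 23)/6 = 78/6 = 13
te_D = (4 + 4·10 + 16)/6 = 60/6 = 10
te_E = (2 + 4·3 + 10)/6 = 24/6 = 4
te_F = (1 + 4·4 + 13)/6 = 30/6 = 5

Forward pass:
ES_A = 0; EF_A = 13
ES_B = 13; EF_B = 13+10 = 23
ES_C = 13; EF_C = 13+13 = 26
ES_D = 13; EF_D = 13+10 = 23
ES_E = 13; EF_E = 13+4 = 17
ES_F = max(EF_B=23, EF_C=26, EF_D=23, EF_E=17) = 26; EF_F = 26+5 = 31
Expected project duration μ = 31 weeks. Critical path: A → C → F.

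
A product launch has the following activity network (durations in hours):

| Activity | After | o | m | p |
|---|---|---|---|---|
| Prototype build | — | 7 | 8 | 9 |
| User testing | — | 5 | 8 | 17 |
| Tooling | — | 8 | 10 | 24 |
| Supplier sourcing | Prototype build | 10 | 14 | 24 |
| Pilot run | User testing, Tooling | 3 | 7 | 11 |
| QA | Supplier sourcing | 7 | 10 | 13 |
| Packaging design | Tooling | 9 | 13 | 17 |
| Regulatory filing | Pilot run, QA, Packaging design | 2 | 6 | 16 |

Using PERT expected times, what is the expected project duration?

te_Prototype build = (7 + 4·8 + 9)/6 = 48/6 = 8
te_User testing = (5 + 4·8 + 17)/6 = 54/6 = 9
te_Tooling = (8 + 4·10 + 24)/6 = 72/6 = 12
te_Supplier sourcing = (10 + 4·14 + 24)/6 = 90/6 = 15
te_Pilot run = (3 + 4·7 + 11)/6 = 42/6 = 7
te_QA = (7 + 4·10 + 13)/6 = 60/6 = 10
te_Packaging design = (9 + 4·13 + 17)/6 = 78/6 = 13
te_Regulatory filing = (2 + 4·6 + 16)/6 = 42/6 = 7

Forward pass:
ES_Prototype build = 0; EF_Prototype build = 8
ES_User testing = 0; EF_User testing = 9
ES_Tooling = 0; EF_Tooling = 12
ES_Supplier sourcing = 8; EF_Supplier sourcing = 8+15 = 23
ES_Pilot run = max(EF_User testing=9, EF_Tooling=12) = 12; EF_Pilot run = 12+7 = 19
ES_QA = 23; EF_QA = 23+10 = 33
ES_Packaging design = 12; EF_Packaging design = 12+13 = 25
ES_Regulatory filing = max(EF_Pilot run=19, EF_QA=33, EF_Packaging design=25) = 33; EF_Regulatory filing = 33+7 = 40
Expected project duration μ = 40 hours. Critical path: Prototype build → Supplier sourcing → QA → Regulatory filing.

40 hours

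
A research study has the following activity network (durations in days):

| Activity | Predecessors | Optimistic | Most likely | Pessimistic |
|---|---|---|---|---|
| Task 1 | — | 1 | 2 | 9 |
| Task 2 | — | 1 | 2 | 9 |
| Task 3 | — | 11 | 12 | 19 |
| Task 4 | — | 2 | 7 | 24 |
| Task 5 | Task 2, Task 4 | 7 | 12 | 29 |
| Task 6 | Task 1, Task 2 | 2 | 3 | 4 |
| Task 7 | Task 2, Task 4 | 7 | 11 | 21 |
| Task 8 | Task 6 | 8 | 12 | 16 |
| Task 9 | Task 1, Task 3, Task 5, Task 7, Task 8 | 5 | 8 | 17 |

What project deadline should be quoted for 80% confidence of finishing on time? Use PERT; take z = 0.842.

36.7 days

te_Task 1 = (1 + 4·2 + 9)/6 = 18/6 = 3; σ²_Task 1 = ((9−1)/6)² = 1.778
te_Task 2 = (1 + 4·2 + 9)/6 = 18/6 = 3; σ²_Task 2 = ((9−1)/6)² = 1.778
te_Task 3 = (11 + 4·12 + 19)/6 = 78/6 = 13; σ²_Task 3 = ((19−11)/6)² = 1.778
te_Task 4 = (2 + 4·7 + 24)/6 = 54/6 = 9; σ²_Task 4 = ((24−2)/6)² = 13.444
te_Task 5 = (7 + 4·12 + 29)/6 = 84/6 = 14; σ²_Task 5 = ((29−7)/6)² = 13.444
te_Task 6 = (2 + 4·3 + 4)/6 = 18/6 = 3; σ²_Task 6 = ((4−2)/6)² = 0.111
te_Task 7 = (7 + 4·11 + 21)/6 = 72/6 = 12; σ²_Task 7 = ((21−7)/6)² = 5.444
te_Task 8 = (8 + 4·12 + 16)/6 = 72/6 = 12; σ²_Task 8 = ((16−8)/6)² = 1.778
te_Task 9 = (5 + 4·8 + 17)/6 = 54/6 = 9; σ²_Task 9 = ((17−5)/6)² = 4.000

Forward pass:
ES_Task 1 = 0; EF_Task 1 = 3
ES_Task 2 = 0; EF_Task 2 = 3
ES_Task 3 = 0; EF_Task 3 = 13
ES_Task 4 = 0; EF_Task 4 = 9
ES_Task 5 = max(EF_Task 2=3, EF_Task 4=9) = 9; EF_Task 5 = 9+14 = 23
ES_Task 6 = max(EF_Task 1=3, EF_Task 2=3) = 3; EF_Task 6 = 3+3 = 6
ES_Task 7 = max(EF_Task 2=3, EF_Task 4=9) = 9; EF_Task 7 = 9+12 = 21
ES_Task 8 = 6; EF_Task 8 = 6+12 = 18
ES_Task 9 = max(EF_Task 1=3, EF_Task 3=13, EF_Task 5=23, EF_Task 7=21, EF_Task 8=18) = 23; EF_Task 9 = 23+9 = 32
Expected project duration μ = 32 days. Critical path: Task 4 → Task 5 → Task 9.

Variance along critical path = 13.444 + 13.444 + 4.000 = 30.889; σ = 5.558 days.
D = μ + z·σ = 32 + 0.842·5.558 = 36.7 days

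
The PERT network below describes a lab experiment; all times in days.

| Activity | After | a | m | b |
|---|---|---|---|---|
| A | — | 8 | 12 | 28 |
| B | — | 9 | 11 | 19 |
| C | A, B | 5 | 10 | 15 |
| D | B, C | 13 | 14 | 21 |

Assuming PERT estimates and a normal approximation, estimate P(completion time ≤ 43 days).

0.844

te_A = (8 + 4·12 + 28)/6 = 84/6 = 14; σ²_A = ((28−8)/6)² = 11.111
te_B = (9 + 4·11 + 19)/6 = 72/6 = 12; σ²_B = ((19−9)/6)² = 2.778
te_C = (5 + 4·10 + 15)/6 = 60/6 = 10; σ²_C = ((15−5)/6)² = 2.778
te_D = (13 + 4·14 + 21)/6 = 90/6 = 15; σ²_D = ((21−13)/6)² = 1.778

Forward pass:
ES_A = 0; EF_A = 14
ES_B = 0; EF_B = 12
ES_C = max(EF_A=14, EF_B=12) = 14; EF_C = 14+10 = 24
ES_D = max(EF_B=12, EF_C=24) = 24; EF_D = 24+15 = 39
Expected project duration μ = 39 days. Critical path: A → C → D.

Variance along critical path = 11.111 + 2.778 + 1.778 = 15.667; σ = √15.667 = 3.958 days.
Z = (43 − 39) / 3.958 = 1.011
P(T ≤ 43) = Φ(1.011) ≈ 0.844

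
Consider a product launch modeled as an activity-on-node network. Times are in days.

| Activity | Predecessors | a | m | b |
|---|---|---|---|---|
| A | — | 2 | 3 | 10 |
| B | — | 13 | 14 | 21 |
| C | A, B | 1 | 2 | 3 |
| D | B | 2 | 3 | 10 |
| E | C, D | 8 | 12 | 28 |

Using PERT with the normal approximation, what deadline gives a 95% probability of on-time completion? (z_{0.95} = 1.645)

39.3 days

te_A = (2 + 4·3 + 10)/6 = 24/6 = 4; σ²_A = ((10−2)/6)² = 1.778
te_B = (13 + 4·14 + 21)/6 = 90/6 = 15; σ²_B = ((21−13)/6)² = 1.778
te_C = (1 + 4·2 + 3)/6 = 12/6 = 2; σ²_C = ((3−1)/6)² = 0.111
te_D = (2 + 4·3 + 10)/6 = 24/6 = 4; σ²_D = ((10−2)/6)² = 1.778
te_E = (8 + 4·12 + 28)/6 = 84/6 = 14; σ²_E = ((28−8)/6)² = 11.111

Forward pass:
ES_A = 0; EF_A = 4
ES_B = 0; EF_B = 15
ES_C = max(EF_A=4, EF_B=15) = 15; EF_C = 15+2 = 17
ES_D = 15; EF_D = 15+4 = 19
ES_E = max(EF_C=17, EF_D=19) = 19; EF_E = 19+14 = 33
Expected project duration μ = 33 days. Critical path: B → D → E.

Variance along critical path = 1.778 + 1.778 + 11.111 = 14.667; σ = 3.830 days.
D = μ + z·σ = 33 + 1.645·3.830 = 39.3 days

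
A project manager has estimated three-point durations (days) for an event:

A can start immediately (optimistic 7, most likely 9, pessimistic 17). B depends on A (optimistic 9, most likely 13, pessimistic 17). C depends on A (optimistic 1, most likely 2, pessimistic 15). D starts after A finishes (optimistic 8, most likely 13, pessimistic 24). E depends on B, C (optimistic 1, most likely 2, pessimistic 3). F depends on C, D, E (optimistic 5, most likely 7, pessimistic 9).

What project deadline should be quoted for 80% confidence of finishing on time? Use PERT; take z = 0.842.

33.9 days

te_A = (7 + 4·9 + 17)/6 = 60/6 = 10; σ²_A = ((17−7)/6)² = 2.778
te_B = (9 + 4·13 + 17)/6 = 78/6 = 13; σ²_B = ((17−9)/6)² = 1.778
te_C = (1 + 4·2 + 15)/6 = 24/6 = 4; σ²_C = ((15−1)/6)² = 5.444
te_D = (8 + 4·13 + 24)/6 = 84/6 = 14; σ²_D = ((24−8)/6)² = 7.111
te_E = (1 + 4·2 + 3)/6 = 12/6 = 2; σ²_E = ((3−1)/6)² = 0.111
te_F = (5 + 4·7 + 9)/6 = 42/6 = 7; σ²_F = ((9−5)/6)² = 0.444

Forward pass:
ES_A = 0; EF_A = 10
ES_B = 10; EF_B = 10+13 = 23
ES_C = 10; EF_C = 10+4 = 14
ES_D = 10; EF_D = 10+14 = 24
ES_E = max(EF_B=23, EF_C=14) = 23; EF_E = 23+2 = 25
ES_F = max(EF_C=14, EF_D=24, EF_E=25) = 25; EF_F = 25+7 = 32
Expected project duration μ = 32 days. Critical path: A → B → E → F.

Variance along critical path = 2.778 + 1.778 + 0.111 + 0.444 = 5.111; σ = 2.261 days.
D = μ + z·σ = 32 + 0.842·2.261 = 33.9 days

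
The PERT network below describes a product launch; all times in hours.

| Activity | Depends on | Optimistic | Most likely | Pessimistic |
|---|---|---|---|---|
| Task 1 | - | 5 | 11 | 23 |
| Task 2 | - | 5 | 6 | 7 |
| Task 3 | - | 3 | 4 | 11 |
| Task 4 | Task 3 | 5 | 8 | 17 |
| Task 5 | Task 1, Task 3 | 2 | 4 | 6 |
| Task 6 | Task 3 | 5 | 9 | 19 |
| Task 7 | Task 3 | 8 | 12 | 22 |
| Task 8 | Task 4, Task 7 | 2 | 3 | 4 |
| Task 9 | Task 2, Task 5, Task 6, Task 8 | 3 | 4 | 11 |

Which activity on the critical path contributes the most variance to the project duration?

Task 7

te_Task 1 = (5 + 4·11 + 23)/6 = 72/6 = 12; σ²_Task 1 = ((23−5)/6)² = 9.000
te_Task 2 = (5 + 4·6 + 7)/6 = 36/6 = 6; σ²_Task 2 = ((7−5)/6)² = 0.111
te_Task 3 = (3 + 4·4 + 11)/6 = 30/6 = 5; σ²_Task 3 = ((11−3)/6)² = 1.778
te_Task 4 = (5 + 4·8 + 17)/6 = 54/6 = 9; σ²_Task 4 = ((17−5)/6)² = 4.000
te_Task 5 = (2 + 4·4 + 6)/6 = 24/6 = 4; σ²_Task 5 = ((6−2)/6)² = 0.444
te_Task 6 = (5 + 4·9 + 19)/6 = 60/6 = 10; σ²_Task 6 = ((19−5)/6)² = 5.444
te_Task 7 = (8 + 4·12 + 22)/6 = 78/6 = 13; σ²_Task 7 = ((22−8)/6)² = 5.444
te_Task 8 = (2 + 4·3 + 4)/6 = 18/6 = 3; σ²_Task 8 = ((4−2)/6)² = 0.111
te_Task 9 = (3 + 4·4 + 11)/6 = 30/6 = 5; σ²_Task 9 = ((11−3)/6)² = 1.778

Forward pass:
ES_Task 1 = 0; EF_Task 1 = 12
ES_Task 2 = 0; EF_Task 2 = 6
ES_Task 3 = 0; EF_Task 3 = 5
ES_Task 4 = 5; EF_Task 4 = 5+9 = 14
ES_Task 5 = max(EF_Task 1=12, EF_Task 3=5) = 12; EF_Task 5 = 12+4 = 16
ES_Task 6 = 5; EF_Task 6 = 5+10 = 15
ES_Task 7 = 5; EF_Task 7 = 5+13 = 18
ES_Task 8 = max(EF_Task 4=14, EF_Task 7=18) = 18; EF_Task 8 = 18+3 = 21
ES_Task 9 = max(EF_Task 2=6, EF_Task 5=16, EF_Task 6=15, EF_Task 8=21) = 21; EF_Task 9 = 21+5 = 26
Expected project duration μ = 26 hours. Critical path: Task 3 → Task 7 → Task 8 → Task 9.

Variances on critical path: σ²_Task 3=1.778, σ²_Task 7=5.444, σ²_Task 8=0.111, σ²_Task 9=1.778.
Largest is σ²_Task 7 = 5.444.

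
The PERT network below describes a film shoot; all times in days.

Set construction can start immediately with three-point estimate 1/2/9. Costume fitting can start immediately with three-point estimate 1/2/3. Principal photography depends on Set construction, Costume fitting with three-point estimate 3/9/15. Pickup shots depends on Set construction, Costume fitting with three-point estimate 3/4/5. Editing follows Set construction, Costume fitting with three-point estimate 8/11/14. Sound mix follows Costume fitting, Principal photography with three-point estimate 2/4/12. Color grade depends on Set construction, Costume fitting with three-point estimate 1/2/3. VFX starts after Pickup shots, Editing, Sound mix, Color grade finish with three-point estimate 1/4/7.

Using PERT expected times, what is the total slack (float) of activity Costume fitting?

te_Set construction = (1 + 4·2 + 9)/6 = 18/6 = 3
te_Costume fitting = (1 + 4·2 + 3)/6 = 12/6 = 2
te_Principal photography = (3 + 4·9 + 15)/6 = 54/6 = 9
te_Pickup shots = (3 + 4·4 + 5)/6 = 24/6 = 4
te_Editing = (8 + 4·11 + 14)/6 = 66/6 = 11
te_Sound mix = (2 + 4·4 + 12)/6 = 30/6 = 5
te_Color grade = (1 + 4·2 + 3)/6 = 12/6 = 2
te_VFX = (1 + 4·4 + 7)/6 = 24/6 = 4

Forward pass:
ES_Set construction = 0; EF_Set construction = 3
ES_Costume fitting = 0; EF_Costume fitting = 2
ES_Principal photography = max(EF_Set construction=3, EF_Costume fitting=2) = 3; EF_Principal photography = 3+9 = 12
ES_Pickup shots = max(EF_Set construction=3, EF_Costume fitting=2) = 3; EF_Pickup shots = 3+4 = 7
ES_Editing = max(EF_Set construction=3, EF_Costume fitting=2) = 3; EF_Editing = 3+11 = 14
ES_Sound mix = max(EF_Costume fitting=2, EF_Principal photography=12) = 12; EF_Sound mix = 12+5 = 17
ES_Color grade = max(EF_Set construction=3, EF_Costume fitting=2) = 3; EF_Color grade = 3+2 = 5
ES_VFX = max(EF_Pickup shots=7, EF_Editing=14, EF_Sound mix=17, EF_Color grade=5) = 17; EF_VFX = 17+4 = 21
Expected project duration μ = 21 days. Critical path: Set construction → Principal photography → Sound mix → VFX.

Backward pass:
LF_VFX = 21; LS_VFX = 21−4 = 17
LF_Color grade = LS_VFX = 17; LS_Color grade = 17−2 = 15
LF_Sound mix = LS_VFX = 17; LS_Sound mix = 17−5 = 12
LF_Editing = LS_VFX = 17; LS_Editing = 17−11 = 6
LF_Pickup shots = LS_VFX = 17; LS_Pickup shots = 17−4 = 13
LF_Principal photography = LS_Sound mix = 12; LS_Principal photography = 12−9 = 3
LF_Costume fitting = min(LS_Principal photography=3, LS_Pickup shots=13, LS_Editing=6, LS_Sound mix=12, LS_Color grade=15) = 3; LS_Costume fitting = 3−2 = 1
LF_Set construction = min(LS_Principal photography=3, LS_Pickup shots=13, LS_Editing=6, LS_Color grade=15) = 3; LS_Set construction = 3−3 = 0
Slack_Costume fitting = LS_Costume fitting − ES_Costume fitting = 1 − 0 = 1

1 days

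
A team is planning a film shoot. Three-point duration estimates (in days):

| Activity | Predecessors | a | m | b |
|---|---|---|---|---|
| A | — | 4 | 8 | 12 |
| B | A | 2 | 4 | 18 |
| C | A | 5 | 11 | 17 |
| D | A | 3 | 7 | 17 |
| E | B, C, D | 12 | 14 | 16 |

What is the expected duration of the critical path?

33 days

te_A = (4 + 4·8 + 12)/6 = 48/6 = 8
te_B = (2 + 4·4 + 18)/6 = 36/6 = 6
te_C = (5 + 4·11 + 17)/6 = 66/6 = 11
te_D = (3 + 4·7 + 17)/6 = 48/6 = 8
te_E = (12 + 4·14 + 16)/6 = 84/6 = 14

Forward pass:
ES_A = 0; EF_A = 8
ES_B = 8; EF_B = 8+6 = 14
ES_C = 8; EF_C = 8+11 = 19
ES_D = 8; EF_D = 8+8 = 16
ES_E = max(EF_B=14, EF_C=19, EF_D=16) = 19; EF_E = 19+14 = 33
Expected project duration μ = 33 days. Critical path: A → C → E.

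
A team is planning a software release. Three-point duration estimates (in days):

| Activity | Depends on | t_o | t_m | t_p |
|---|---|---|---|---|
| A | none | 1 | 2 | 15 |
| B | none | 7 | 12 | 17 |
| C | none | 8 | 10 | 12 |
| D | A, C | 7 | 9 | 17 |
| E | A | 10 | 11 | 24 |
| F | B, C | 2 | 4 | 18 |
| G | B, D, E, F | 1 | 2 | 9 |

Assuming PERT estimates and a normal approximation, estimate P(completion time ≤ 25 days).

0.814

te_A = (1 + 4·2 + 15)/6 = 24/6 = 4; σ²_A = ((15−1)/6)² = 5.444
te_B = (7 + 4·12 + 17)/6 = 72/6 = 12; σ²_B = ((17−7)/6)² = 2.778
te_C = (8 + 4·10 + 12)/6 = 60/6 = 10; σ²_C = ((12−8)/6)² = 0.444
te_D = (7 + 4·9 + 17)/6 = 60/6 = 10; σ²_D = ((17−7)/6)² = 2.778
te_E = (10 + 4·11 + 24)/6 = 78/6 = 13; σ²_E = ((24−10)/6)² = 5.444
te_F = (2 + 4·4 + 18)/6 = 36/6 = 6; σ²_F = ((18−2)/6)² = 7.111
te_G = (1 + 4·2 + 9)/6 = 18/6 = 3; σ²_G = ((9−1)/6)² = 1.778

Forward pass:
ES_A = 0; EF_A = 4
ES_B = 0; EF_B = 12
ES_C = 0; EF_C = 10
ES_D = max(EF_A=4, EF_C=10) = 10; EF_D = 10+10 = 20
ES_E = 4; EF_E = 4+13 = 17
ES_F = max(EF_B=12, EF_C=10) = 12; EF_F = 12+6 = 18
ES_G = max(EF_B=12, EF_D=20, EF_E=17, EF_F=18) = 20; EF_G = 20+3 = 23
Expected project duration μ = 23 days. Critical path: C → D → G.

Variance along critical path = 0.444 + 2.778 + 1.778 = 5.000; σ = √5.000 = 2.236 days.
Z = (25 − 23) / 2.236 = 0.894
P(T ≤ 25) = Φ(0.894) ≈ 0.814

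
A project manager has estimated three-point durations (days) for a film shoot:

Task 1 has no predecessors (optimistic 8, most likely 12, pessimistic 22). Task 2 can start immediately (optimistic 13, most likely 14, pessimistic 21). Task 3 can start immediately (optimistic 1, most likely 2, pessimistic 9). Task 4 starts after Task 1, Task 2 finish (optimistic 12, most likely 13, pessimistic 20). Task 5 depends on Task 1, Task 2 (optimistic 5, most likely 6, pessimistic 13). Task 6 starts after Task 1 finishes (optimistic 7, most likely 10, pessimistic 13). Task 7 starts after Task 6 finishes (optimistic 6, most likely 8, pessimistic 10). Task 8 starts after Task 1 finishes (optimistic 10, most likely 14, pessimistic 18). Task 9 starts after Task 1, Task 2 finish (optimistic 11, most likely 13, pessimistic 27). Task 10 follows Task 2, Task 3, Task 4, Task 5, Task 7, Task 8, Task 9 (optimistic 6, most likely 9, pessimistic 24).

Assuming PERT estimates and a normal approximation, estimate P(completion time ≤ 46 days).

te_Task 1 = (8 + 4·12 + 22)/6 = 78/6 = 13; σ²_Task 1 = ((22−8)/6)² = 5.444
te_Task 2 = (13 + 4·14 + 21)/6 = 90/6 = 15; σ²_Task 2 = ((21−13)/6)² = 1.778
te_Task 3 = (1 + 4·2 + 9)/6 = 18/6 = 3; σ²_Task 3 = ((9−1)/6)² = 1.778
te_Task 4 = (12 + 4·13 + 20)/6 = 84/6 = 14; σ²_Task 4 = ((20−12)/6)² = 1.778
te_Task 5 = (5 + 4·6 + 13)/6 = 42/6 = 7; σ²_Task 5 = ((13−5)/6)² = 1.778
te_Task 6 = (7 + 4·10 + 13)/6 = 60/6 = 10; σ²_Task 6 = ((13−7)/6)² = 1.000
te_Task 7 = (6 + 4·8 + 10)/6 = 48/6 = 8; σ²_Task 7 = ((10−6)/6)² = 0.444
te_Task 8 = (10 + 4·14 + 18)/6 = 84/6 = 14; σ²_Task 8 = ((18−10)/6)² = 1.778
te_Task 9 = (11 + 4·13 + 27)/6 = 90/6 = 15; σ²_Task 9 = ((27−11)/6)² = 7.111
te_Task 10 = (6 + 4·9 + 24)/6 = 66/6 = 11; σ²_Task 10 = ((24−6)/6)² = 9.000

Forward pass:
ES_Task 1 = 0; EF_Task 1 = 13
ES_Task 2 = 0; EF_Task 2 = 15
ES_Task 3 = 0; EF_Task 3 = 3
ES_Task 4 = max(EF_Task 1=13, EF_Task 2=15) = 15; EF_Task 4 = 15+14 = 29
ES_Task 5 = max(EF_Task 1=13, EF_Task 2=15) = 15; EF_Task 5 = 15+7 = 22
ES_Task 6 = 13; EF_Task 6 = 13+10 = 23
ES_Task 7 = 23; EF_Task 7 = 23+8 = 31
ES_Task 8 = 13; EF_Task 8 = 13+14 = 27
ES_Task 9 = max(EF_Task 1=13, EF_Task 2=15) = 15; EF_Task 9 = 15+15 = 30
ES_Task 10 = max(EF_Task 2=15, EF_Task 3=3, EF_Task 4=29, EF_Task 5=22, EF_Task 7=31, EF_Task 8=27, EF_Task 9=30) = 31; EF_Task 10 = 31+11 = 42
Expected project duration μ = 42 days. Critical path: Task 1 → Task 6 → Task 7 → Task 10.

Variance along critical path = 5.444 + 1.000 + 0.444 + 9.000 = 15.889; σ = √15.889 = 3.986 days.
Z = (46 − 42) / 3.986 = 1.003
P(T ≤ 46) = Φ(1.003) ≈ 0.842

0.842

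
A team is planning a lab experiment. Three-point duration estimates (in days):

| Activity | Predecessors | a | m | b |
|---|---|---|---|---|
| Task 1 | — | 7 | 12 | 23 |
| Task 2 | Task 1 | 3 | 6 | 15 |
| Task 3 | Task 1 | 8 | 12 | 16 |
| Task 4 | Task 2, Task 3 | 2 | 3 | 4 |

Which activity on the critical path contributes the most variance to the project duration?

Task 1

te_Task 1 = (7 + 4·12 + 23)/6 = 78/6 = 13; σ²_Task 1 = ((23−7)/6)² = 7.111
te_Task 2 = (3 + 4·6 + 15)/6 = 42/6 = 7; σ²_Task 2 = ((15−3)/6)² = 4.000
te_Task 3 = (8 + 4·12 + 16)/6 = 72/6 = 12; σ²_Task 3 = ((16−8)/6)² = 1.778
te_Task 4 = (2 + 4·3 + 4)/6 = 18/6 = 3; σ²_Task 4 = ((4−2)/6)² = 0.111

Forward pass:
ES_Task 1 = 0; EF_Task 1 = 13
ES_Task 2 = 13; EF_Task 2 = 13+7 = 20
ES_Task 3 = 13; EF_Task 3 = 13+12 = 25
ES_Task 4 = max(EF_Task 2=20, EF_Task 3=25) = 25; EF_Task 4 = 25+3 = 28
Expected project duration μ = 28 days. Critical path: Task 1 → Task 3 → Task 4.

Variances on critical path: σ²_Task 1=7.111, σ²_Task 3=1.778, σ²_Task 4=0.111.
Largest is σ²_Task 1 = 7.111.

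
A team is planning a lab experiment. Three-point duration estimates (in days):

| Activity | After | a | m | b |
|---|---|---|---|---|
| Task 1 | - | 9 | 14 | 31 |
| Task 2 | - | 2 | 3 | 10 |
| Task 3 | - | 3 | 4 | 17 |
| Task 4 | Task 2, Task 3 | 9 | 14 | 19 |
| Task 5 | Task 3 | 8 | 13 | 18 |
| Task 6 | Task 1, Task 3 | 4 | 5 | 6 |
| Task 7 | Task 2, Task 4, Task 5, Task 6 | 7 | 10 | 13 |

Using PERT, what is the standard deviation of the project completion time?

te_Task 1 = (9 + 4·14 + 31)/6 = 96/6 = 16; σ²_Task 1 = ((31−9)/6)² = 13.444
te_Task 2 = (2 + 4·3 + 10)/6 = 24/6 = 4; σ²_Task 2 = ((10−2)/6)² = 1.778
te_Task 3 = (3 + 4·4 + 17)/6 = 36/6 = 6; σ²_Task 3 = ((17−3)/6)² = 5.444
te_Task 4 = (9 + 4·14 + 19)/6 = 84/6 = 14; σ²_Task 4 = ((19−9)/6)² = 2.778
te_Task 5 = (8 + 4·13 + 18)/6 = 78/6 = 13; σ²_Task 5 = ((18−8)/6)² = 2.778
te_Task 6 = (4 + 4·5 + 6)/6 = 30/6 = 5; σ²_Task 6 = ((6−4)/6)² = 0.111
te_Task 7 = (7 + 4·10 + 13)/6 = 60/6 = 10; σ²_Task 7 = ((13−7)/6)² = 1.000

Forward pass:
ES_Task 1 = 0; EF_Task 1 = 16
ES_Task 2 = 0; EF_Task 2 = 4
ES_Task 3 = 0; EF_Task 3 = 6
ES_Task 4 = max(EF_Task 2=4, EF_Task 3=6) = 6; EF_Task 4 = 6+14 = 20
ES_Task 5 = 6; EF_Task 5 = 6+13 = 19
ES_Task 6 = max(EF_Task 1=16, EF_Task 3=6) = 16; EF_Task 6 = 16+5 = 21
ES_Task 7 = max(EF_Task 2=4, EF_Task 4=20, EF_Task 5=19, EF_Task 6=21) = 21; EF_Task 7 = 21+10 = 31
Expected project duration μ = 31 days. Critical path: Task 1 → Task 6 → Task 7.

Variance along critical path = 13.444 + 0.111 + 1.000 = 14.556
σ = √14.556 = 3.815 days

3.82 days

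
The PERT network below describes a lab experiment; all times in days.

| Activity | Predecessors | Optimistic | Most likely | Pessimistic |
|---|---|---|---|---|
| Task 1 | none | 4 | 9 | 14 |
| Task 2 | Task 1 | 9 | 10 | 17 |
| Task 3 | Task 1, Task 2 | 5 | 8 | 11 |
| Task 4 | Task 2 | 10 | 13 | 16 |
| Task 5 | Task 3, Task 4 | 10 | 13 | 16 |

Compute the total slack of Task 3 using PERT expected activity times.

5 days

te_Task 1 = (4 + 4·9 + 14)/6 = 54/6 = 9
te_Task 2 = (9 + 4·10 + 17)/6 = 66/6 = 11
te_Task 3 = (5 + 4·8 + 11)/6 = 48/6 = 8
te_Task 4 = (10 + 4·13 + 16)/6 = 78/6 = 13
te_Task 5 = (10 + 4·13 + 16)/6 = 78/6 = 13

Forward pass:
ES_Task 1 = 0; EF_Task 1 = 9
ES_Task 2 = 9; EF_Task 2 = 9+11 = 20
ES_Task 3 = max(EF_Task 1=9, EF_Task 2=20) = 20; EF_Task 3 = 20+8 = 28
ES_Task 4 = 20; EF_Task 4 = 20+13 = 33
ES_Task 5 = max(EF_Task 3=28, EF_Task 4=33) = 33; EF_Task 5 = 33+13 = 46
Expected project duration μ = 46 days. Critical path: Task 1 → Task 2 → Task 4 → Task 5.

Backward pass:
LF_Task 5 = 46; LS_Task 5 = 46−13 = 33
LF_Task 4 = LS_Task 5 = 33; LS_Task 4 = 33−13 = 20
LF_Task 3 = LS_Task 5 = 33; LS_Task 3 = 33−8 = 25
LF_Task 2 = min(LS_Task 3=25, LS_Task 4=20) = 20; LS_Task 2 = 20−11 = 9
LF_Task 1 = min(LS_Task 2=9, LS_Task 3=25) = 9; LS_Task 1 = 9−9 = 0
Slack_Task 3 = LS_Task 3 − ES_Task 3 = 25 − 20 = 5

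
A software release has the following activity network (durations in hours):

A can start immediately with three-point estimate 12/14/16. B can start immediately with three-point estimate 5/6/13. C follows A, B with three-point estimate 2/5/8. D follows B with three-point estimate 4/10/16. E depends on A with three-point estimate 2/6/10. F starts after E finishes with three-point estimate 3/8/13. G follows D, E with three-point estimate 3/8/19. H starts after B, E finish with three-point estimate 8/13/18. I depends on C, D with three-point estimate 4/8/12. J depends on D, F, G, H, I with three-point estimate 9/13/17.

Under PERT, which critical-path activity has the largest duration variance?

H

te_A = (12 + 4·14 + 16)/6 = 84/6 = 14; σ²_A = ((16−12)/6)² = 0.444
te_B = (5 + 4·6 + 13)/6 = 42/6 = 7; σ²_B = ((13−5)/6)² = 1.778
te_C = (2 + 4·5 + 8)/6 = 30/6 = 5; σ²_C = ((8−2)/6)² = 1.000
te_D = (4 + 4·10 + 16)/6 = 60/6 = 10; σ²_D = ((16−4)/6)² = 4.000
te_E = (2 + 4·6 + 10)/6 = 36/6 = 6; σ²_E = ((10−2)/6)² = 1.778
te_F = (3 + 4·8 + 13)/6 = 48/6 = 8; σ²_F = ((13−3)/6)² = 2.778
te_G = (3 + 4·8 + 19)/6 = 54/6 = 9; σ²_G = ((19−3)/6)² = 7.111
te_H = (8 + 4·13 + 18)/6 = 78/6 = 13; σ²_H = ((18−8)/6)² = 2.778
te_I = (4 + 4·8 + 12)/6 = 48/6 = 8; σ²_I = ((12−4)/6)² = 1.778
te_J = (9 + 4·13 + 17)/6 = 78/6 = 13; σ²_J = ((17−9)/6)² = 1.778

Forward pass:
ES_A = 0; EF_A = 14
ES_B = 0; EF_B = 7
ES_C = max(EF_A=14, EF_B=7) = 14; EF_C = 14+5 = 19
ES_D = 7; EF_D = 7+10 = 17
ES_E = 14; EF_E = 14+6 = 20
ES_F = 20; EF_F = 20+8 = 28
ES_G = max(EF_D=17, EF_E=20) = 20; EF_G = 20+9 = 29
ES_H = max(EF_B=7, EF_E=20) = 20; EF_H = 20+13 = 33
ES_I = max(EF_C=19, EF_D=17) = 19; EF_I = 19+8 = 27
ES_J = max(EF_D=17, EF_F=28, EF_G=29, EF_H=33, EF_I=27) = 33; EF_J = 33+13 = 46
Expected project duration μ = 46 hours. Critical path: A → E → H → J.

Variances on critical path: σ²_A=0.444, σ²_E=1.778, σ²_H=2.778, σ²_J=1.778.
Largest is σ²_H = 2.778.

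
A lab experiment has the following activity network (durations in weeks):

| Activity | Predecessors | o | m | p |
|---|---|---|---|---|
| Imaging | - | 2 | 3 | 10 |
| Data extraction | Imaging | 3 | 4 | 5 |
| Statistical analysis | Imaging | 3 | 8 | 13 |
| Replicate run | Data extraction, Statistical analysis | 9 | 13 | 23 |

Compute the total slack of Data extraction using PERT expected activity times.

te_Imaging = (2 + 4·3 + 10)/6 = 24/6 = 4
te_Data extraction = (3 + 4·4 + 5)/6 = 24/6 = 4
te_Statistical analysis = (3 + 4·8 + 13)/6 = 48/6 = 8
te_Replicate run = (9 + 4·13 + 23)/6 = 84/6 = 14

Forward pass:
ES_Imaging = 0; EF_Imaging = 4
ES_Data extraction = 4; EF_Data extraction = 4+4 = 8
ES_Statistical analysis = 4; EF_Statistical analysis = 4+8 = 12
ES_Replicate run = max(EF_Data extraction=8, EF_Statistical analysis=12) = 12; EF_Replicate run = 12+14 = 26
Expected project duration μ = 26 weeks. Critical path: Imaging → Statistical analysis → Replicate run.

Backward pass:
LF_Replicate run = 26; LS_Replicate run = 26−14 = 12
LF_Statistical analysis = LS_Replicate run = 12; LS_Statistical analysis = 12−8 = 4
LF_Data extraction = LS_Replicate run = 12; LS_Data extraction = 12−4 = 8
LF_Imaging = min(LS_Data extraction=8, LS_Statistical analysis=4) = 4; LS_Imaging = 4−4 = 0
Slack_Data extraction = LS_Data extraction − ES_Data extraction = 8 − 4 = 4

4 weeks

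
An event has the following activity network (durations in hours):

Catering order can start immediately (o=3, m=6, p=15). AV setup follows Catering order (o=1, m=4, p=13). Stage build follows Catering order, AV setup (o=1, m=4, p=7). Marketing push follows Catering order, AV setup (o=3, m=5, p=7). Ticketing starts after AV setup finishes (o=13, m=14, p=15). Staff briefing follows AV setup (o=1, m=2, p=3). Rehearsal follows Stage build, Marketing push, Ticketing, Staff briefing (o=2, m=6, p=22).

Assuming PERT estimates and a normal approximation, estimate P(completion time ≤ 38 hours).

te_Catering order = (3 + 4·6 + 15)/6 = 42/6 = 7; σ²_Catering order = ((15−3)/6)² = 4.000
te_AV setup = (1 + 4·4 + 13)/6 = 30/6 = 5; σ²_AV setup = ((13−1)/6)² = 4.000
te_Stage build = (1 + 4·4 + 7)/6 = 24/6 = 4; σ²_Stage build = ((7−1)/6)² = 1.000
te_Marketing push = (3 + 4·5 + 7)/6 = 30/6 = 5; σ²_Marketing push = ((7−3)/6)² = 0.444
te_Ticketing = (13 + 4·14 + 15)/6 = 84/6 = 14; σ²_Ticketing = ((15−13)/6)² = 0.111
te_Staff briefing = (1 + 4·2 + 3)/6 = 12/6 = 2; σ²_Staff briefing = ((3−1)/6)² = 0.111
te_Rehearsal = (2 + 4·6 + 22)/6 = 48/6 = 8; σ²_Rehearsal = ((22−2)/6)² = 11.111

Forward pass:
ES_Catering order = 0; EF_Catering order = 7
ES_AV setup = 7; EF_AV setup = 7+5 = 12
ES_Stage build = max(EF_Catering order=7, EF_AV setup=12) = 12; EF_Stage build = 12+4 = 16
ES_Marketing push = max(EF_Catering order=7, EF_AV setup=12) = 12; EF_Marketing push = 12+5 = 17
ES_Ticketing = 12; EF_Ticketing = 12+14 = 26
ES_Staff briefing = 12; EF_Staff briefing = 12+2 = 14
ES_Rehearsal = max(EF_Stage build=16, EF_Marketing push=17, EF_Ticketing=26, EF_Staff briefing=14) = 26; EF_Rehearsal = 26+8 = 34
Expected project duration μ = 34 hours. Critical path: Catering order → AV setup → Ticketing → Rehearsal.

Variance along critical path = 4.000 + 4.000 + 0.111 + 11.111 = 19.222; σ = √19.222 = 4.384 hours.
Z = (38 − 34) / 4.384 = 0.912
P(T ≤ 38) = Φ(0.912) ≈ 0.819

0.819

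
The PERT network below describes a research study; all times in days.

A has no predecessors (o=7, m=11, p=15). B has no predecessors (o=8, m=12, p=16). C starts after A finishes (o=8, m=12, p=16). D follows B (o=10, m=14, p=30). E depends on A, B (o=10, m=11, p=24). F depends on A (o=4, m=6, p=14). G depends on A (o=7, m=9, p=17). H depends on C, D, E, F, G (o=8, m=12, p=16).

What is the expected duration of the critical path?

40 days

te_A = (7 + 4·11 + 15)/6 = 66/6 = 11
te_B = (8 + 4·12 + 16)/6 = 72/6 = 12
te_C = (8 + 4·12 + 16)/6 = 72/6 = 12
te_D = (10 + 4·14 + 30)/6 = 96/6 = 16
te_E = (10 + 4·11 + 24)/6 = 78/6 = 13
te_F = (4 + 4·6 + 14)/6 = 42/6 = 7
te_G = (7 + 4·9 + 17)/6 = 60/6 = 10
te_H = (8 + 4·12 + 16)/6 = 72/6 = 12

Forward pass:
ES_A = 0; EF_A = 11
ES_B = 0; EF_B = 12
ES_C = 11; EF_C = 11+12 = 23
ES_D = 12; EF_D = 12+16 = 28
ES_E = max(EF_A=11, EF_B=12) = 12; EF_E = 12+13 = 25
ES_F = 11; EF_F = 11+7 = 18
ES_G = 11; EF_G = 11+10 = 21
ES_H = max(EF_C=23, EF_D=28, EF_E=25, EF_F=18, EF_G=21) = 28; EF_H = 28+12 = 40
Expected project duration μ = 40 days. Critical path: B → D → H.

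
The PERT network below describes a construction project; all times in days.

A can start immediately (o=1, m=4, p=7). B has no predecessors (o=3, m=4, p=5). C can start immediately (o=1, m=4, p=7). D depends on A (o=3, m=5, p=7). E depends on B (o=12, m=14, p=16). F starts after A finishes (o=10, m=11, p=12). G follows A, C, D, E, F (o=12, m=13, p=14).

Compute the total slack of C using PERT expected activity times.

14 days

te_A = (1 + 4·4 + 7)/6 = 24/6 = 4
te_B = (3 + 4·4 + 5)/6 = 24/6 = 4
te_C = (1 + 4·4 + 7)/6 = 24/6 = 4
te_D = (3 + 4·5 + 7)/6 = 30/6 = 5
te_E = (12 + 4·14 + 16)/6 = 84/6 = 14
te_F = (10 + 4·11 + 12)/6 = 66/6 = 11
te_G = (12 + 4·13 + 14)/6 = 78/6 = 13

Forward pass:
ES_A = 0; EF_A = 4
ES_B = 0; EF_B = 4
ES_C = 0; EF_C = 4
ES_D = 4; EF_D = 4+5 = 9
ES_E = 4; EF_E = 4+14 = 18
ES_F = 4; EF_F = 4+11 = 15
ES_G = max(EF_A=4, EF_C=4, EF_D=9, EF_E=18, EF_F=15) = 18; EF_G = 18+13 = 31
Expected project duration μ = 31 days. Critical path: B → E → G.

Backward pass:
LF_G = 31; LS_G = 31−13 = 18
LF_F = LS_G = 18; LS_F = 18−11 = 7
LF_E = LS_G = 18; LS_E = 18−14 = 4
LF_D = LS_G = 18; LS_D = 18−5 = 13
LF_C = LS_G = 18; LS_C = 18−4 = 14
LF_B = LS_E = 4; LS_B = 4−4 = 0
LF_A = min(LS_D=13, LS_F=7, LS_G=18) = 7; LS_A = 7−4 = 3
Slack_C = LS_C − ES_C = 14 − 0 = 14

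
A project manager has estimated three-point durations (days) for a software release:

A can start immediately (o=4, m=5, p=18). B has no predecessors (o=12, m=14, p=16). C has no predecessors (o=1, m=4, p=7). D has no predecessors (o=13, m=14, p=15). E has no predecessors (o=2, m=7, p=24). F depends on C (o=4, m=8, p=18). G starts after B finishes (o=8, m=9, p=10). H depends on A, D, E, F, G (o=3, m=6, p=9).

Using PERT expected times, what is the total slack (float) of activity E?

14 days

te_A = (4 + 4·5 + 18)/6 = 42/6 = 7
te_B = (12 + 4·14 + 16)/6 = 84/6 = 14
te_C = (1 + 4·4 + 7)/6 = 24/6 = 4
te_D = (13 + 4·14 + 15)/6 = 84/6 = 14
te_E = (2 + 4·7 + 24)/6 = 54/6 = 9
te_F = (4 + 4·8 + 18)/6 = 54/6 = 9
te_G = (8 + 4·9 + 10)/6 = 54/6 = 9
te_H = (3 + 4·6 + 9)/6 = 36/6 = 6

Forward pass:
ES_A = 0; EF_A = 7
ES_B = 0; EF_B = 14
ES_C = 0; EF_C = 4
ES_D = 0; EF_D = 14
ES_E = 0; EF_E = 9
ES_F = 4; EF_F = 4+9 = 13
ES_G = 14; EF_G = 14+9 = 23
ES_H = max(EF_A=7, EF_D=14, EF_E=9, EF_F=13, EF_G=23) = 23; EF_H = 23+6 = 29
Expected project duration μ = 29 days. Critical path: B → G → H.

Backward pass:
LF_H = 29; LS_H = 29−6 = 23
LF_G = LS_H = 23; LS_G = 23−9 = 14
LF_F = LS_H = 23; LS_F = 23−9 = 14
LF_E = LS_H = 23; LS_E = 23−9 = 14
LF_D = LS_H = 23; LS_D = 23−14 = 9
LF_C = LS_F = 14; LS_C = 14−4 = 10
LF_B = LS_G = 14; LS_B = 14−14 = 0
LF_A = LS_H = 23; LS_A = 23−7 = 16
Slack_E = LS_E − ES_E = 14 − 0 = 14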